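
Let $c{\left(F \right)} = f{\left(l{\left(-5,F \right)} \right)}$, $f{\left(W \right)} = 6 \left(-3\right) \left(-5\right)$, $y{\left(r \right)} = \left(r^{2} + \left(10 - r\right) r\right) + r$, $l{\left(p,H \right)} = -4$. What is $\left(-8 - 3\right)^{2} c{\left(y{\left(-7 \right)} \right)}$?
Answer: $10890$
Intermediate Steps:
$y{\left(r \right)} = r + r^{2} + r \left(10 - r\right)$ ($y{\left(r \right)} = \left(r^{2} + r \left(10 - r\right)\right) + r = r + r^{2} + r \left(10 - r\right)$)
$f{\left(W \right)} = 90$ ($f{\left(W \right)} = \left(-18\right) \left(-5\right) = 90$)
$c{\left(F \right)} = 90$
$\left(-8 - 3\right)^{2} c{\left(y{\left(-7 \right)} \right)} = \left(-8 - 3\right)^{2} \cdot 90 = \left(-11\right)^{2} \cdot 90 = 121 \cdot 90 = 10890$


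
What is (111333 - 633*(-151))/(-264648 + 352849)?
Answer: 206916/88201 ≈ 2.3460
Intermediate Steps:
(111333 - 633*(-151))/(-264648 + 352849) = (111333 + 95583)/88201 = 206916*(1/88201) = 206916/88201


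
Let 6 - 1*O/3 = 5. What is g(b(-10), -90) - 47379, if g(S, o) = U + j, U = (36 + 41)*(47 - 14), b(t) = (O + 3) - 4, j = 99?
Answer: -44739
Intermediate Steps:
O = 3 (O = 18 - 3*5 = 18 - 15 = 3)
b(t) = 2 (b(t) = (3 + 3) - 4 = 6 - 4 = 2)
U = 2541 (U = 77*33 = 2541)
g(S, o) = 2640 (g(S, o) = 2541 + 99 = 2640)
g(b(-10), -90) - 47379 = 2640 - 47379 = -44739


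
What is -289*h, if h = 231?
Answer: -66759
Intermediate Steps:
-289*h = -289*231 = -66759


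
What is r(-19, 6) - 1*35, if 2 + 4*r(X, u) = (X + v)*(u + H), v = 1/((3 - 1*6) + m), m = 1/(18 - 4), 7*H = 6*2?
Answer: -20894/287 ≈ -72.801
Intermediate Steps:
H = 12/7 (H = (6*2)/7 = (1/7)*12 = 12/7 ≈ 1.7143)
m = 1/14 ≈ 0.071429
v = -14/41 (v = 1/((3 - 1*6) + 1/14) = 1/((3 - 6) + 1/14) = 1/(-3 + 1/14) = 1/(-41/14) = -14/41 ≈ -0.34146)
r(X, u) = -1/2 + (-14/41 + X)*(12/7 + u)/4 (r(X, u) = -1/2 + ((X - 14/41)*(u + 12/7))/4 = -1/2 + ((-14/41 + X)*(12/7 + u))/4 = -1/2 + (-14/41 + X)*(12/7 + u)/4)
r(-19, 6) - 1*35 = (-53/82 - 7/82*6 + (3/7)*(-19) + (1/4)*(-19)*6) - 1*35 = (-53/82 - 21/41 - 57/7 - 57/2) - 35 = -10849/287 - 35 = -20894/287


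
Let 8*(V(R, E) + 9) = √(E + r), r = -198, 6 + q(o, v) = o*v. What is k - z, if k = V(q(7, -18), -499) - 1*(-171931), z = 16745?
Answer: 155177 + I*√697/8 ≈ 1.5518e+5 + 3.3001*I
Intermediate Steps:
q(o, v) = -6 + o*v
V(R, E) = -9 + √(-198 + E)/8 (V(R, E) = -9 + √(E - 198)/8 = -9 + √(-198 + E)/8)
k = 171922 + I*√697/8 (k = (-9 + √(-198 - 499)/8) - 1*(-171931) = (-9 + √(-697)/8) + 171931 = (-9 + (I*√697)/8) + 171931 = (-9 + I*√697/8) + 171931 = 171922 + I*√697/8 ≈ 1.7192e+5 + 3.3001*I)
k - z = (171922 + I*√697/8) - 1*16745 = (171922 + I*√697/8) - 16745 = 155177 + I*√697/8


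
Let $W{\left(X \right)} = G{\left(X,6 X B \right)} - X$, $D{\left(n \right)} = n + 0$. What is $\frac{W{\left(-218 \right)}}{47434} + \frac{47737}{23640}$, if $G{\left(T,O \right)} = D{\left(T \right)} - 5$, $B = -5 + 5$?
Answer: $\frac{1132119329}{560669880} \approx 2.0192$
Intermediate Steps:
$B = 0$
$D{\left(n \right)} = n$
$G{\left(T,O \right)} = -5 + T$ ($G{\left(T,O \right)} = T - 5 = -5 + T$)
$W{\left(X \right)} = -5$ ($W{\left(X \right)} = \left(-5 + X\right) - X = -5$)
$\frac{W{\left(-218 \right)}}{47434} + \frac{47737}{23640} = - \frac{5}{47434} + \frac{47737}{23640} = \frac{1132119329}{560669880}$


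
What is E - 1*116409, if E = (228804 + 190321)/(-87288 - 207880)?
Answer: -34360630837/295168 ≈ -1.1641e+5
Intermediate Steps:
E = -419125/295168 (E = 419125/(-295168) = 419125*(-1/295168) = -419125/295168 ≈ -1.4200)
E - 1*116409 = -419125/295168 - 1*116409 = -419125/295168 - 116409 = -34360630837/295168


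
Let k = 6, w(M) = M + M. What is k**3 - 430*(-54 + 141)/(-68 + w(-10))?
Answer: 28209/44 ≈ 641.11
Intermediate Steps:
w(M) = 2*M
k**3 - 430*(-54 + 141)/(-68 + w(-10)) = 6**3 - 430*(-54 + 141)/(-68 + 2*(-10)) = 216 - 37410/(-68 - 20) = 216 - 37410/(-88) = 216 - 37410*(-1)/88 = 216 - 430*(-87/88) = 216 + 18705/44 = 28209/44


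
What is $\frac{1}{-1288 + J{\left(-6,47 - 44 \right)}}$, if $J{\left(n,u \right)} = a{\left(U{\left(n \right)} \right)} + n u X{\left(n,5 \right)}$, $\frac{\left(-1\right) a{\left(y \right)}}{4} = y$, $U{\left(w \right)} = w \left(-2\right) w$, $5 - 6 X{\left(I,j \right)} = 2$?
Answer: $- \frac{1}{1009} \approx -0.00099108$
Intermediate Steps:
$X{\left(I,j \right)} = \frac{1}{2}$ ($X{\left(I,j \right)} = \frac{5}{6} - \frac{1}{3} = \frac{1}{2}$)
$U{\left(w \right)} = - 2 w^{2}$ ($U{\left(w \right)} = - 2 w w = - 2 w^{2}$)
$a{\left(y \right)} = - 4 y$
$J{\left(n,u \right)} = 8 n^{2} + \frac{n u}{2}$ ($J{\left(n,u \right)} = - 4 \left(- 2 n^{2}\right) + n u \frac{1}{2} = 8 n^{2} + \frac{n u}{2}$)
$\frac{1}{-1288 + J{\left(-6,47 - 44 \right)}} = \frac{1}{-1288 + \frac{1}{2} \left(-6\right) \left(\left(47 - 44\right) + 16 \left(-6\right)\right)} = \frac{1}{-1288 + \frac{1}{2} \left(-6\right) \left(3 - 96\right)} = \frac{1}{-1288 + \frac{1}{2} \left(-6\right) \left(-93\right)} = \frac{1}{-1288 + 279} = \frac{1}{-1009} = - \frac{1}{1009}$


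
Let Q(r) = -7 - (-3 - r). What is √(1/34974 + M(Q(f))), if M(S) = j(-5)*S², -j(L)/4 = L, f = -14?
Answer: √880690090606/11658 ≈ 80.498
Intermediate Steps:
j(L) = -4*L
Q(r) = -4 + r (Q(r) = -7 + (3 + r) = -4 + r)
M(S) = 20*S² (M(S) = (-4*(-5))*S² = 20*S²)
√(1/34974 + M(Q(f))) = √(1/34974 + 20*(-4 - 14)²) = √(1/34974 + 20*(-18)²) = √(1/34974 + 20*324) = √(1/34974 + 6480) = √(226631521/34974) = √880690090606/11658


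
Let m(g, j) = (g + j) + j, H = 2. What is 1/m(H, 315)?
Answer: 1/632 ≈ 0.0015823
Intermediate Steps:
m(g, j) = g + 2*j
1/m(H, 315) = 1/(2 + 2*315) = 1/(2 + 630) = 1/632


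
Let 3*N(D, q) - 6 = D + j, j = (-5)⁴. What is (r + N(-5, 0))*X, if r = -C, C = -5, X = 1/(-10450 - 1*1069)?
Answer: -641/34557 ≈ -0.018549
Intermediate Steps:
X = -1/11519 (X = 1/(-10450 - 1069) = 1/(-11519) = -1/11519 ≈ -8.6813e-5)
j = 625
N(D, q) = 631/3 + D/3 (N(D, q) = 2 + (D + 625)/3 = 2 + (625 + D)/3 = 2 + (625/3 + D/3) = 631/3 + D/3)
r = 5 (r = -1*(-5) = 5)
(r + N(-5, 0))*X = (5 + (631/3 + (⅓)*(-5)))*(-1/11519) = (5 + (631/3 - 5/3))*(-1/11519) = (5 + 626/3)*(-1/11519) = (641/3)*(-1/11519) = -641/34557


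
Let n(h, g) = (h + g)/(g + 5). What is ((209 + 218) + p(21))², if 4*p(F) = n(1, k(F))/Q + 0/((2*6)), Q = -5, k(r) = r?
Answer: 12322998081/67600 ≈ 1.8229e+5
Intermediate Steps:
n(h, g) = (g + h)/(5 + g)
p(F) = -(1 + F)/(20*(5 + F)) (p(F) = (((F + 1)/(5 + F))/(-5) + 0/((2*6)))/4 = (((1 + F)/(5 + F))*(-⅕) + 0/12)/4 = (-(1 + F)/(5*(5 + F)) + 0*(1/12))/4 = (-(1 + F)/(5*(5 + F)) + 0)/4 = (-(1 + F)/(5*(5 + F)))/4 = -(1 + F)/(20*(5 + F)))
((209 + 218) + p(21))² = ((209 + 218) + (-1 - 1*21)/(20*(5 + 21)))² = (427 + (1/20)*(-1 - 21)/26)² = (427 + (1/20)*(1/26)*(-22))² = (427 - 11/260)² = (111009/260)² = 12322998081/67600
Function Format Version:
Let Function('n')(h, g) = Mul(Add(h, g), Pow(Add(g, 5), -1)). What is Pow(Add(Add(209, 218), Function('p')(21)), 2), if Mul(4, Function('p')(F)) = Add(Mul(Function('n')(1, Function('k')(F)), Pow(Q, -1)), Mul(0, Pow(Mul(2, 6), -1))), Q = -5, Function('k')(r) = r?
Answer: Rational(12322998081, 67600) ≈ 1.8229e+5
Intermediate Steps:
Function('n')(h, g) = Mul(Pow(Add(5, g), -1), Add(g, h)) (Function('n')(h, g) = Mul(Add(g, h), Pow(Add(5, g), -1)) = Mul(Pow(Add(5, g), -1), Add(g, h)))
Function('p')(F) = Mul(Rational(-1, 20), Pow(Add(5, F), -1), Add(1, F)) (Function('p')(F) = Mul(Rational(1, 4), Add(Mul(Mul(Pow(Add(5, F), -1), Add(F, 1)), Pow(-5, -1)), Mul(0, Pow(Mul(2, 6), -1)))) = Mul(Rational(1, 4), Add(Mul(Mul(Pow(Add(5, F), -1), Add(1, F)), Rational(-1, 5)), Mul(0, Pow(12, -1)))) = Mul(Rational(1, 4), Add(Mul(Rational(-1, 5), Pow(Add(5, F), -1), Add(1, F)), Mul(0, Rational(1, 12)))) = Mul(Rational(1, 4), Add(Mul(Rational(-1, 5), Pow(Add(5, F), -1), Add(1, F)), 0)) = Mul(Rational(1, 4), Mul(Rational(-1, 5), Pow(Add(5, F), -1), Add(1, F))) = Mul(Rational(-1, 20), Pow(Add(5, F), -1), Add(1, F)))
Pow(Add(Add(209, 218), Function('p')(21)), 2) = Pow(Add(Add(209, 218), Mul(Rational(1, 20), Pow(Add(5, 21), -1), Add(-1, Mul(-1, 21)))), 2) = Pow(Add(427, Mul(Rational(1, 20), Pow(26, -1), Add(-1, -21))), 2) = Pow(Add(427, Mul(Rational(1, 20), Rational(1, 26), -22)), 2) = Pow(Add(427, Rational(-11, 260)), 2) = Pow(Rational(111009, 260), 2) = Rational(12322998081, 67600)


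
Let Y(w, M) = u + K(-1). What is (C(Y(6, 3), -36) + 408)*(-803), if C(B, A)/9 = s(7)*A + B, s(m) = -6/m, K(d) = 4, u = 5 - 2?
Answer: -4208523/7 ≈ -6.0122e+5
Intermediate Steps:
u = 3
Y(w, M) = 7 (Y(w, M) = 3 + 4 = 7)
C(B, A) = 9*B - 54*A/7 (C(B, A) = 9*((-6/7)*A + B) = 9*((-6*⅐)*A + B) = 9*(-6*A/7 + B) = 9*(B - 6*A/7) = 9*B - 54*A/7)
(C(Y(6, 3), -36) + 408)*(-803) = ((9*7 - 54/7*(-36)) + 408)*(-803) = ((63 + 1944/7) + 408)*(-803) = (2385/7 + 408)*(-803) = (5241/7)*(-803) = -4208523/7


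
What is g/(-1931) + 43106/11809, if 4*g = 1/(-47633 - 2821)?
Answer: 2399813835655/657435196152 ≈ 3.6503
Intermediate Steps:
g = -1/201816 (g = 1/(4*(-47633 - 2821)) = (¼)/(-50454) = (¼)*(-1/50454) = -1/201816 ≈ -4.9550e-6)
g/(-1931) + 43106/11809 = -1/201816/(-1931) + 43106/11809 = -1/201816*(-1/1931) + 43106*(1/11809) = 1/389706696 + 6158/1687 = 2399813835655/657435196152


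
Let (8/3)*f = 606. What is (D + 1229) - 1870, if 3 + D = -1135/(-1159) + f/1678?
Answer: -5001138301/7779208 ≈ -642.88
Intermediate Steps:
f = 909/4 (f = (3/8)*606 = 909/4 ≈ 227.25)
D = -14665973/7779208 (D = -3 + (-1135/(-1159) + (909/4)/1678) = -3 + (-1135*(-1/1159) + (909/4)*(1/1678)) = -3 + (1135/1159 + 909/6712) = -3 + 8671651/7779208 = -14665973/7779208 ≈ -1.8853)
(D + 1229) - 1870 = (-14665973/7779208 + 1229) - 1870 = 9545980659/7779208 - 1870 = -5001138301/7779208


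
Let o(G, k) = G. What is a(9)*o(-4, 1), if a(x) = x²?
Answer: -324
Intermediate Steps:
a(9)*o(-4, 1) = 9²*(-4) = 81*(-4) = -324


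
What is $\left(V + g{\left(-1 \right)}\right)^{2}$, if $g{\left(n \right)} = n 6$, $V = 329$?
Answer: $104329$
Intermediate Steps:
$g{\left(n \right)} = 6 n$
$\left(V + g{\left(-1 \right)}\right)^{2} = \left(329 + 6 \left(-1\right)\right)^{2} = \left(329 - 6\right)^{2} = 323^{2} = 104329$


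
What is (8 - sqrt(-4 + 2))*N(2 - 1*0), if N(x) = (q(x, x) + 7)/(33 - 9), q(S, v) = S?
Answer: 3 - 3*I*sqrt(2)/8 ≈ 3.0 - 0.53033*I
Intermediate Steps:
N(x) = 7/24 + x/24 (N(x) = (x + 7)/(33 - 9) = (7 + x)/24 = (7 + x)*(1/24) = 7/24 + x/24)
(8 - sqrt(-4 + 2))*N(2 - 1*0) = (8 - sqrt(-4 + 2))*(7/24 + (2 - 1*0)/24) = (8 - sqrt(-2))*(7/24 + (2 + 0)/24) = (8 - I*sqrt(2))*(7/24 + (1/24)*2) = (8 - I*sqrt(2))*(7/24 + 1/12) = (8 - I*sqrt(2))*(3/8) = 3 - 3*I*sqrt(2)/8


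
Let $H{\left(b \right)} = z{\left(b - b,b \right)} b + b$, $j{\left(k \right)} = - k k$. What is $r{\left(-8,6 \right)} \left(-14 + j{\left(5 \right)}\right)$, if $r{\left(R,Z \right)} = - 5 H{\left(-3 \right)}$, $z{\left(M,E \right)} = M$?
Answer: $-585$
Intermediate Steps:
$j{\left(k \right)} = - k^{2}$
$H{\left(b \right)} = b$ ($H{\left(b \right)} = \left(b - b\right) b + b = 0 b + b = 0 + b = b$)
$r{\left(R,Z \right)} = 15$ ($r{\left(R,Z \right)} = \left(-5\right) \left(-3\right) = 15$)
$r{\left(-8,6 \right)} \left(-14 + j{\left(5 \right)}\right) = 15 \left(-14 - 5^{2}\right) = 15 \left(-14 - 25\right) = 15 \left(-39\right) = -585$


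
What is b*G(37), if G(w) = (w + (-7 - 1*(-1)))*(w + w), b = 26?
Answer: 59644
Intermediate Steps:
G(w) = 2*w*(-6 + w) (G(w) = (w + (-7 + 1))*(2*w) = (w - 6)*(2*w) = (-6 + w)*(2*w) = 2*w*(-6 + w))
b*G(37) = 26*(2*37*(-6 + 37)) = 26*(2*37*31) = 26*2294 = 59644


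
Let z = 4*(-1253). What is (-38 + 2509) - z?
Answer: 7483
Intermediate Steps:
z = -5012
(-38 + 2509) - z = (-38 + 2509) - 1*(-5012) = 2471 + 5012 = 7483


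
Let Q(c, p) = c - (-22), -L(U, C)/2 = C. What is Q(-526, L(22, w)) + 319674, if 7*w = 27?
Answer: 319170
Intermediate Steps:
w = 27/7 (w = (⅐)*27 = 27/7 ≈ 3.8571)
L(U, C) = -2*C
Q(c, p) = 22 + c (Q(c, p) = c - 1*(-22) = c + 22 = 22 + c)
Q(-526, L(22, w)) + 319674 = (22 - 526) + 319674 = -504 + 319674 = 319170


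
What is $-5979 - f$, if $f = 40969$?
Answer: $-46948$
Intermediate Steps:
$-5979 - f = -5979 - 40969 = -46948$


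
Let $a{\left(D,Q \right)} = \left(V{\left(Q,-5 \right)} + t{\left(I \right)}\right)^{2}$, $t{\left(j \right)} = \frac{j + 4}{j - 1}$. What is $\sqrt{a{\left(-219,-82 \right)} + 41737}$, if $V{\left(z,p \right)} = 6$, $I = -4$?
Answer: $\sqrt{41773} \approx 204.38$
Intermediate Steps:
$t{\left(j \right)} = \frac{4 + j}{-1 + j}$
$a{\left(D,Q \right)} = 36$ ($a{\left(D,Q \right)} = \left(6 + \frac{4 - 4}{-1 - 4}\right)^{2} = \left(6 + \frac{1}{-5} \cdot 0\right)^{2} = \left(6 - 0\right)^{2} = \left(6 + 0\right)^{2} = 6^{2} = 36$)
$\sqrt{a{\left(-219,-82 \right)} + 41737} = \sqrt{36 + 41737} = \sqrt{41773}$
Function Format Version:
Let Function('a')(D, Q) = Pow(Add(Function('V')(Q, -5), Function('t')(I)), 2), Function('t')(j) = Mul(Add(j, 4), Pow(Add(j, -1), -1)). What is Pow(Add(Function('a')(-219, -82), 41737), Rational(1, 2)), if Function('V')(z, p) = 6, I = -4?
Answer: Pow(41773, Rational(1, 2)) ≈ 204.38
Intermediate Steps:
Function('t')(j) = Mul(Pow(Add(-1, j), -1), Add(4, j)) (Function('t')(j) = Mul(Add(4, j), Pow(Add(-1, j), -1)) = Mul(Pow(Add(-1, j), -1), Add(4, j)))
Function('a')(D, Q) = 36 (Function('a')(D, Q) = Pow(Add(6, Mul(Pow(Add(-1, -4), -1), Add(4, -4))), 2) = Pow(Add(6, Mul(Pow(-5, -1), 0)), 2) = Pow(Add(6, Mul(Rational(-1, 5), 0)), 2) = Pow(Add(6, 0), 2) = Pow(6, 2) = 36)
Pow(Add(Function('a')(-219, -82), 41737), Rational(1, 2)) = Pow(Add(36, 41737), Rational(1, 2)) = Pow(41773, Rational(1, 2))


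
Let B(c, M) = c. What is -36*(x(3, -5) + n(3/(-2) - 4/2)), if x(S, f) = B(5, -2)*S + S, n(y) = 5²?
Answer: -1548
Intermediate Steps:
n(y) = 25
x(S, f) = 6*S (x(S, f) = 5*S + S = 6*S)
-36*(x(3, -5) + n(3/(-2) - 4/2)) = -36*(6*3 + 25) = -36*(18 + 25) = -36*43 = -1548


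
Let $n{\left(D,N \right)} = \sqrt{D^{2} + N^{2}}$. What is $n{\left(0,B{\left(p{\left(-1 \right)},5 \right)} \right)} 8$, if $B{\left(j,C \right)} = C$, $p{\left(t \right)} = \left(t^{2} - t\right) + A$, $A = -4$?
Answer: $40$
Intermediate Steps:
$p{\left(t \right)} = -4 + t^{2} - t$ ($p{\left(t \right)} = \left(t^{2} - t\right) - 4 = -4 + t^{2} - t$)
$n{\left(0,B{\left(p{\left(-1 \right)},5 \right)} \right)} 8 = \sqrt{0^{2} + 5^{2}} \cdot 8 = \sqrt{0 + 25} \cdot 8 = \sqrt{25} \cdot 8 = 5 \cdot 8 = 40$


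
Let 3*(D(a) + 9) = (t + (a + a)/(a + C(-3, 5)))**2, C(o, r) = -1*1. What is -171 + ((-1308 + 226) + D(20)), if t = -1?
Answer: -455435/361 ≈ -1261.6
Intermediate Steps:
C(o, r) = -1
D(a) = -9 + (-1 + 2*a/(-1 + a))**2/3 (D(a) = -9 + (-1 + (a + a)/(a - 1))**2/3 = -9 + (-1 + (2*a)/(-1 + a))**2/3 = -9 + (-1 + 2*a/(-1 + a))**2/3)
-171 + ((-1308 + 226) + D(20)) = -171 + ((-1308 + 226) + (-9 + (1 + 20)**2/(3*(-1 + 20)**2))) = -171 + (-1082 + (-9 + (1/3)*21**2/19**2)) = -171 + (-1082 + (-9 + (1/3)*441*(1/361))) = -171 + (-1082 + (-9 + 147/361)) = -171 + (-1082 - 3102/361) = -171 - 393704/361 = -455435/361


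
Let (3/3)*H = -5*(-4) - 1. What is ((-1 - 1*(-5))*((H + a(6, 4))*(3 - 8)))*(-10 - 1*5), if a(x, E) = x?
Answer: 7500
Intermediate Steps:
H = 19 (H = -5*(-4) - 1 = 20 - 1 = 19)
((-1 - 1*(-5))*((H + a(6, 4))*(3 - 8)))*(-10 - 1*5) = ((-1 - 1*(-5))*((19 + 6)*(3 - 8)))*(-10 - 1*5) = ((-1 + 5)*(25*(-5)))*(-10 - 5) = (4*(-125))*(-15) = -500*(-15) = 7500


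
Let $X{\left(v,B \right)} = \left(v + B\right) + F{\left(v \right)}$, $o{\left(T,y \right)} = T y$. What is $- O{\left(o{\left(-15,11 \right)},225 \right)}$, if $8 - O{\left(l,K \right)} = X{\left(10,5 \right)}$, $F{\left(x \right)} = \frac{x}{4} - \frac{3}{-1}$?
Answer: $\frac{25}{2} \approx 12.5$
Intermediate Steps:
$F{\left(x \right)} = 3 + \frac{x}{4}$ ($F{\left(x \right)} = x \frac{1}{4} - -3 = \frac{x}{4} + 3 = 3 + \frac{x}{4}$)
$X{\left(v,B \right)} = 3 + B + \frac{5 v}{4}$ ($X{\left(v,B \right)} = \left(v + B\right) + \left(3 + \frac{v}{4}\right) = \left(B + v\right) + \left(3 + \frac{v}{4}\right) = 3 + B + \frac{5 v}{4}$)
$O{\left(l,K \right)} = - \frac{25}{2}$ ($O{\left(l,K \right)} = 8 - \left(3 + 5 + \frac{5}{4} \cdot 10\right) = 8 - \left(3 + 5 + \frac{25}{2}\right) = 8 - \frac{41}{2} = - \frac{25}{2}$)
$- O{\left(o{\left(-15,11 \right)},225 \right)} = \left(-1\right) \left(- \frac{25}{2}\right) = \frac{25}{2}$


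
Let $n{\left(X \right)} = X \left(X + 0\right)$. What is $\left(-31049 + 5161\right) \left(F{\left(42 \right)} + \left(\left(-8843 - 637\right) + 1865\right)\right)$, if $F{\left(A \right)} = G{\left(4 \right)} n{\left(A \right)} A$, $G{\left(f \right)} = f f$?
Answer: $-30490705184$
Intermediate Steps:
$n{\left(X \right)} = X^{2}$ ($n{\left(X \right)} = X X = X^{2}$)
$G{\left(f \right)} = f^{2}$
$F{\left(A \right)} = 16 A^{3}$ ($F{\left(A \right)} = 4^{2} A^{2} A = 16 A^{2} A = 16 A^{3}$)
$\left(-31049 + 5161\right) \left(F{\left(42 \right)} + \left(\left(-8843 - 637\right) + 1865\right)\right) = \left(-31049 + 5161\right) \left(16 \cdot 42^{3} + \left(\left(-8843 - 637\right) + 1865\right)\right) = - 25888 \left(16 \cdot 74088 + \left(-9480 + 1865\right)\right) = - 25888 \left(1185408 - 7615\right) = \left(-25888\right) 1177793 = -30490705184$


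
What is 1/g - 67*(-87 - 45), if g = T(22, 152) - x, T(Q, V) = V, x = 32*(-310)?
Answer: 89076769/10072 ≈ 8844.0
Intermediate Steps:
x = -9920
g = 10072 (g = 152 - 1*(-9920) = 152 + 9920 = 10072)
1/g - 67*(-87 - 45) = 1/10072 - 67*(-87 - 45) = 1/10072 - 67*(-132) = 1/10072 + 8844 = 89076769/10072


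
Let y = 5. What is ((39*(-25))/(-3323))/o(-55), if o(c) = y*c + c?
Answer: -65/73106 ≈ -0.00088912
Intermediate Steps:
o(c) = 6*c (o(c) = 5*c + c = 6*c)
((39*(-25))/(-3323))/o(-55) = ((39*(-25))/(-3323))/((6*(-55))) = -975*(-1/3323)/(-330) = (975/3323)*(-1/330) = -65/73106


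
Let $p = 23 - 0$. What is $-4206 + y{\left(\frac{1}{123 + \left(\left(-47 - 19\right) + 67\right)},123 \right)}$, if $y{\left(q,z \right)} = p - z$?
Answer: $-4306$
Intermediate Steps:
$p = 23$ ($p = 23 + 0 = 23$)
$y{\left(q,z \right)} = 23 - z$
$-4206 + y{\left(\frac{1}{123 + \left(\left(-47 - 19\right) + 67\right)},123 \right)} = -4206 + \left(23 - 123\right) = -4206 - 100 = -4306$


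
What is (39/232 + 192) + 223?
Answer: 96319/232 ≈ 415.17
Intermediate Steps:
(39/232 + 192) + 223 = 44583/232 + 223 = 96319/232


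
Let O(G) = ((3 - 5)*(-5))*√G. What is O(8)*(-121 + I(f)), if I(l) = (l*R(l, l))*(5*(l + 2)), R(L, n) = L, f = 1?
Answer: -2120*√2 ≈ -2998.1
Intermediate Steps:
I(l) = l²*(10 + 5*l) (I(l) = (l*l)*(5*(l + 2)) = l²*(5*(2 + l)) = l²*(10 + 5*l))
O(G) = 10*√G (O(G) = (-2*(-5))*√G = 10*√G)
O(8)*(-121 + I(f)) = (10*√8)*(-121 + 5*1²*(2 + 1)) = (10*(2*√2))*(-121 + 5*1*3) = (20*√2)*(-121 + 15) = (20*√2)*(-106) = -2120*√2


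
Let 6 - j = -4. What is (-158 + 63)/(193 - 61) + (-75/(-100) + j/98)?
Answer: 214/1617 ≈ 0.13234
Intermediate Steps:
j = 10 (j = 6 - 1*(-4) = 6 + 4 = 10)
(-158 + 63)/(193 - 61) + (-75/(-100) + j/98) = (-158 + 63)/(193 - 61) + (-75/(-100) + 10/98) = -95/132 + (-75*(-1/100) + 10*(1/98)) = -95*1/132 + (3/4 + 5/49) = -95/132 + 167/196 = 214/1617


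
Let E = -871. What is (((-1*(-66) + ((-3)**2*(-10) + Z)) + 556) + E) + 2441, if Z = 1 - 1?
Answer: 2102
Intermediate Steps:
Z = 0
(((-1*(-66) + ((-3)**2*(-10) + Z)) + 556) + E) + 2441 = (((-1*(-66) + ((-3)**2*(-10) + 0)) + 556) - 871) + 2441 = (((66 + (9*(-10) + 0)) + 556) - 871) + 2441 = (((66 + (-90 + 0)) + 556) - 871) + 2441 = (((66 - 90) + 556) - 871) + 2441 = ((-24 + 556) - 871) + 2441 = (532 - 871) + 2441 = -339 + 2441 = 2102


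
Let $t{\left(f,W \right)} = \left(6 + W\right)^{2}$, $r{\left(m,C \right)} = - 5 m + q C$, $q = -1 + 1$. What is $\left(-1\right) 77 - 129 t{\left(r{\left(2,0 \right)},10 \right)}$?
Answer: $-33101$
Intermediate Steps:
$q = 0$
$r{\left(m,C \right)} = - 5 m$ ($r{\left(m,C \right)} = - 5 m + 0 C = - 5 m + 0 = - 5 m$)
$\left(-1\right) 77 - 129 t{\left(r{\left(2,0 \right)},10 \right)} = \left(-1\right) 77 - 129 \left(6 + 10\right)^{2} = -77 - 129 \cdot 16^{2} = -77 - 33024 = -33101$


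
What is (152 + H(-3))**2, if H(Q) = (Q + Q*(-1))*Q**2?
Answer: 23104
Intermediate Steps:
H(Q) = 0 (H(Q) = (Q - Q)*Q**2 = 0*Q**2 = 0)
(152 + H(-3))**2 = (152 + 0)**2 = 152**2 = 23104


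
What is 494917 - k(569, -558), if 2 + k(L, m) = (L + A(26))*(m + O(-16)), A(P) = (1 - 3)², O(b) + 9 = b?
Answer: 828978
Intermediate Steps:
O(b) = -9 + b
A(P) = 4 (A(P) = (-2)² = 4)
k(L, m) = -2 + (-25 + m)*(4 + L) (k(L, m) = -2 + (L + 4)*(m + (-9 - 16)) = -2 + (4 + L)*(m - 25) = -2 + (4 + L)*(-25 + m) = -2 + (-25 + m)*(4 + L))
494917 - k(569, -558) = 494917 - (-102 - 25*569 + 4*(-558) + 569*(-558)) = 494917 - (-102 - 14225 - 2232 - 317502) = 494917 - 1*(-334061) = 494917 + 334061 = 828978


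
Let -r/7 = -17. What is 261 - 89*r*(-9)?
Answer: 95580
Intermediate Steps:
r = 119 (r = -7*(-17) = 119)
261 - 89*r*(-9) = 261 - 10591*(-9) = 261 - 89*(-1071) = 261 + 95319 = 95580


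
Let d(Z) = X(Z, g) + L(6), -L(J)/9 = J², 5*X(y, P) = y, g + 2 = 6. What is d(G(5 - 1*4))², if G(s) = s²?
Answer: 2621161/25 ≈ 1.0485e+5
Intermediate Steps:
g = 4 (g = -2 + 6 = 4)
X(y, P) = y/5
L(J) = -9*J²
d(Z) = -324 + Z/5 (d(Z) = Z/5 - 9*6² = Z/5 - 9*36 = Z/5 - 324 = -324 + Z/5)
d(G(5 - 1*4))² = (-324 + (5 - 1*4)²/5)² = (-324 + (5 - 4)²/5)² = (-324 + (⅕)*1²)² = (-324 + (⅕)*1)² = (-324 + ⅕)² = (-1619/5)² = 2621161/25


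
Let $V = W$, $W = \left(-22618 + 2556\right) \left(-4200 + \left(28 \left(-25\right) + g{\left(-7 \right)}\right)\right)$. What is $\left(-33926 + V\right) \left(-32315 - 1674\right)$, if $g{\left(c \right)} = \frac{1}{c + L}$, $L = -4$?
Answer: $- \frac{36741724108564}{11} \approx -3.3402 \cdot 10^{12}$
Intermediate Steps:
$g{\left(c \right)} = \frac{1}{-4 + c}$ ($g{\left(c \right)} = \frac{1}{c - 4} = \frac{1}{-4 + c}$)
$W = \frac{1081361862}{11}$ ($W = \left(-22618 + 2556\right) \left(-4200 + \left(28 \left(-25\right) + \frac{1}{-4 - 7}\right)\right) = - 20062 \left(-4200 - \left(700 - \frac{1}{-11}\right)\right) = - 20062 \left(-4200 - \frac{7701}{11}\right) = \left(-20062\right) \left(- \frac{53901}{11}\right) = \frac{1081361862}{11} \approx 9.8306 \cdot 10^{7}$)
$V = \frac{1081361862}{11} \approx 9.8306 \cdot 10^{7}$
$\left(-33926 + V\right) \left(-32315 - 1674\right) = \left(-33926 + \frac{1081361862}{11}\right) \left(-32315 - 1674\right) = \frac{1080988676}{11} \left(-33989\right) = - \frac{36741724108564}{11}$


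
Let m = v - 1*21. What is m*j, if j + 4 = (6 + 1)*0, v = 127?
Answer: -424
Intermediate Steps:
m = 106 (m = 127 - 1*21 = 127 - 21 = 106)
j = -4 (j = -4 + (6 + 1)*0 = -4 + 7*0 = -4 + 0 = -4)
m*j = 106*(-4) = -424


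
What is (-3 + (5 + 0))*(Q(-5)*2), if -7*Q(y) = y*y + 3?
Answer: -16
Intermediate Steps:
Q(y) = -3/7 - y²/7 (Q(y) = -(y*y + 3)/7 = -(y² + 3)/7 = -(3 + y²)/7 = -3/7 - y²/7)
(-3 + (5 + 0))*(Q(-5)*2) = (-3 + (5 + 0))*((-3/7 - ⅐*(-5)²)*2) = (-3 + 5)*((-3/7 - ⅐*25)*2) = 2*((-3/7 - 25/7)*2) = 2*(-4*2) = 2*(-8) = -16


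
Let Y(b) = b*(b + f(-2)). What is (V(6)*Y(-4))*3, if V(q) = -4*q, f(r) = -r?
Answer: -576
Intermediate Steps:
Y(b) = b*(2 + b) (Y(b) = b*(b - 1*(-2)) = b*(b + 2) = b*(2 + b))
(V(6)*Y(-4))*3 = ((-4*6)*(-4*(2 - 4)))*3 = -(-96)*(-2)*3 = -24*8*3 = -192*3 = -576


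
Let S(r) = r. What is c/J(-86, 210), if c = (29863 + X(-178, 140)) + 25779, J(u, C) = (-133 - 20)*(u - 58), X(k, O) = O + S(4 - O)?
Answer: 27823/11016 ≈ 2.5257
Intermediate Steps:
X(k, O) = 4 (X(k, O) = O + (4 - O) = 4)
J(u, C) = 8874 - 153*u (J(u, C) = -153*(-58 + u) = 8874 - 153*u)
c = 55646 (c = (29863 + 4) + 25779 = 29867 + 25779 = 55646)
c/J(-86, 210) = 55646/(8874 - 153*(-86)) = 55646/(8874 + 13158) = 55646/22032 = 55646*(1/22032) = 27823/11016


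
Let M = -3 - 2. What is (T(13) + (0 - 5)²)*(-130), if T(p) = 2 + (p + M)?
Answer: -4550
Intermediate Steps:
M = -5
T(p) = -3 + p (T(p) = 2 + (p - 5) = 2 + (-5 + p) = -3 + p)
(T(13) + (0 - 5)²)*(-130) = ((-3 + 13) + (0 - 5)²)*(-130) = (10 + (-5)²)*(-130) = (10 + 25)*(-130) = 35*(-130) = -4550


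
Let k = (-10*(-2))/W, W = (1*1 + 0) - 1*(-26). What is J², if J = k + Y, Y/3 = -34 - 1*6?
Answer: 10368400/729 ≈ 14223.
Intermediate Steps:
Y = -120 (Y = 3*(-34 - 1*6) = 3*(-34 - 6) = 3*(-40) = -120)
W = 27 (W = (1 + 0) + 26 = 1 + 26 = 27)
k = 20/27 (k = -10*(-2)/27 = 20*(1/27) = 20/27 ≈ 0.74074)
J = -3220/27 (J = 20/27 - 120 = -3220/27 ≈ -119.26)
J² = (-3220/27)² = 10368400/729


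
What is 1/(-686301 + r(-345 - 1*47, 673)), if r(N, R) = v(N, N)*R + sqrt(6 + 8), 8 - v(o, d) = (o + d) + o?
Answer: 110531/12217101947 - sqrt(14)/12217101947 ≈ 9.0469e-6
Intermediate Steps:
v(o, d) = 8 - d - 2*o (v(o, d) = 8 - ((o + d) + o) = 8 - ((d + o) + o) = 8 - (d + 2*o) = 8 + (-d - 2*o) = 8 - d - 2*o)
r(N, R) = sqrt(14) + R*(8 - 3*N) (r(N, R) = (8 - N - 2*N)*R + sqrt(6 + 8) = (8 - 3*N)*R + sqrt(14) = R*(8 - 3*N) + sqrt(14) = sqrt(14) + R*(8 - 3*N))
1/(-686301 + r(-345 - 1*47, 673)) = 1/(-686301 + (sqrt(14) - 1*673*(-8 + 3*(-345 - 1*47)))) = 1/(-686301 + (sqrt(14) - 1*673*(-8 + 3*(-345 - 47)))) = 1/(-686301 + (sqrt(14) - 1*673*(-8 + 3*(-392)))) = 1/(-686301 + (sqrt(14) - 1*673*(-8 - 1176))) = 1/(-686301 + (sqrt(14) - 1*673*(-1184))) = 1/(-686301 + (sqrt(14) + 796832)) = 1/(-686301 + (796832 + sqrt(14))) = 1/(110531 + sqrt(14))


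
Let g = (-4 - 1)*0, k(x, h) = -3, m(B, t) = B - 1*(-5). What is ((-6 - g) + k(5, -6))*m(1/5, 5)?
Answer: -234/5 ≈ -46.800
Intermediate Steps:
m(B, t) = 5 + B (m(B, t) = B + 5 = 5 + B)
g = 0 (g = -5*0 = 0)
((-6 - g) + k(5, -6))*m(1/5, 5) = ((-6 - 1*0) - 3)*(5 + 1/5) = ((-6 + 0) - 3)*(5 + ⅕) = (-6 - 3)*(26/5) = -9*26/5 = -234/5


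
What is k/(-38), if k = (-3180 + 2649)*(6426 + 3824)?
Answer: 2721375/19 ≈ 1.4323e+5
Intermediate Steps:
k = -5442750 (k = -531*10250 = -5442750)
k/(-38) = -5442750/(-38) = -1/38*(-5442750) = 2721375/19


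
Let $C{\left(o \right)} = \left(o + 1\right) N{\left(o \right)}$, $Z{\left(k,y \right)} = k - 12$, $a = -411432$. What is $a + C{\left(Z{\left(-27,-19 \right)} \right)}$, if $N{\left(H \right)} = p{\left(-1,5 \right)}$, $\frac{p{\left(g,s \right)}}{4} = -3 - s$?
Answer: $-410216$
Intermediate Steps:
$p{\left(g,s \right)} = -12 - 4 s$ ($p{\left(g,s \right)} = 4 \left(-3 - s\right) = -12 - 4 s$)
$N{\left(H \right)} = -32$ ($N{\left(H \right)} = -12 - 20 = -32$)
$Z{\left(k,y \right)} = -12 + k$
$C{\left(o \right)} = -32 - 32 o$ ($C{\left(o \right)} = \left(o + 1\right) \left(-32\right) = \left(1 + o\right) \left(-32\right) = -32 - 32 o$)
$a + C{\left(Z{\left(-27,-19 \right)} \right)} = -411432 - \left(32 + 32 \left(-12 - 27\right)\right) = -411432 - -1216 = -411432 + \left(-32 + 1248\right) = -411432 + 1216 = -410216$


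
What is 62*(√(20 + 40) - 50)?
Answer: -3100 + 124*√15 ≈ -2619.8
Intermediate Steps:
62*(√(20 + 40) - 50) = 62*(√60 - 50) = 62*(2*√15 - 50) = 62*(-50 + 2*√15) = -3100 + 124*√15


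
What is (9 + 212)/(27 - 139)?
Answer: -221/112 ≈ -1.9732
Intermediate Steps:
(9 + 212)/(27 - 139) = 221/(-112) = 221*(-1/112) = -221/112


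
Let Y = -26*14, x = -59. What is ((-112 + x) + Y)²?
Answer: 286225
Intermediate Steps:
Y = -364
((-112 + x) + Y)² = ((-112 - 59) - 364)² = (-171 - 364)² = (-535)² = 286225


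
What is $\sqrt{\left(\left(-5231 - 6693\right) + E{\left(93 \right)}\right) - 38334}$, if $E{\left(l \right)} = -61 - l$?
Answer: $2 i \sqrt{12603} \approx 224.53 i$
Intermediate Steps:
$\sqrt{\left(\left(-5231 - 6693\right) + E{\left(93 \right)}\right) - 38334} = \sqrt{\left(\left(-5231 - 6693\right) - 154\right) - 38334} = \sqrt{\left(-11924 - 154\right) - 38334} = \sqrt{-12078 - 38334} = \sqrt{-50412} = 2 i \sqrt{12603}$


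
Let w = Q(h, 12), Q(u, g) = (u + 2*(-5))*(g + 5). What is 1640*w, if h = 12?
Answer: 55760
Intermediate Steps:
Q(u, g) = (-10 + u)*(5 + g) (Q(u, g) = (u - 10)*(5 + g) = (-10 + u)*(5 + g))
w = 34 (w = -50 - 10*12 + 5*12 + 12*12 = -50 - 120 + 60 + 144 = 34)
1640*w = 1640*34 = 55760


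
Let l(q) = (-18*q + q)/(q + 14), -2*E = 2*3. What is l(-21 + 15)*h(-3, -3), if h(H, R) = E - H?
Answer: 0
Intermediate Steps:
E = -3 ≈ -3.0000
h(H, R) = -3 - H
l(q) = -17*q/(14 + q) (l(q) = (-17*q)/(14 + q) = -17*q/(14 + q))
l(-21 + 15)*h(-3, -3) = (-17*(-21 + 15)/(14 + (-21 + 15)))*(-3 - 1*(-3)) = (-17*(-6)/(14 - 6))*(-3 + 3) = -17*(-6)/8*0 = -17*(-6)*⅛*0 = (51/4)*0 = 0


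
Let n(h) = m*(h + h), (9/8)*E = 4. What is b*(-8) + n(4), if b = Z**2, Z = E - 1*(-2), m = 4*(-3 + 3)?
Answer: -20000/81 ≈ -246.91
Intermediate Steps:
E = 32/9 (E = (8/9)*4 = 32/9 ≈ 3.5556)
m = 0 (m = 4*0 = 0)
Z = 50/9 (Z = 32/9 - 1*(-2) = 32/9 + 2 = 50/9 ≈ 5.5556)
n(h) = 0 (n(h) = 0*(h + h) = 0*(2*h) = 0)
b = 2500/81 (b = (50/9)**2 = 2500/81 ≈ 30.864)
b*(-8) + n(4) = (2500/81)*(-8) + 0 = -20000/81 + 0 = -20000/81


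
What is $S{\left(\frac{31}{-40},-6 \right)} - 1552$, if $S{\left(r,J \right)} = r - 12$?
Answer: $- \frac{62591}{40} \approx -1564.8$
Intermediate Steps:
$S{\left(r,J \right)} = -12 + r$
$S{\left(\frac{31}{-40},-6 \right)} - 1552 = \left(-12 + \frac{31}{-40}\right) - 1552 = \left(-12 + 31 \left(- \frac{1}{40}\right)\right) - 1552 = \left(-12 - \frac{31}{40}\right) - 1552 = - \frac{511}{40} - 1552 = - \frac{62591}{40}$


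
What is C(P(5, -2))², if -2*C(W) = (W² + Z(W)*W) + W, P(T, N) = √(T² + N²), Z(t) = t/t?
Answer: 957/4 + 29*√29 ≈ 395.42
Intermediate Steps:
Z(t) = 1
P(T, N) = √(N² + T²)
C(W) = -W - W²/2 (C(W) = -((W² + 1*W) + W)/2 = -((W² + W) + W)/2 = -((W + W²) + W)/2 = -(W² + 2*W)/2 = -W - W²/2)
C(P(5, -2))² = (-√((-2)² + 5²)*(2 + √((-2)² + 5²))/2)² = (-√(4 + 25)*(2 + √(4 + 25))/2)² = (-√29*(2 + √29)/2)² = 29*(2 + √29)²/4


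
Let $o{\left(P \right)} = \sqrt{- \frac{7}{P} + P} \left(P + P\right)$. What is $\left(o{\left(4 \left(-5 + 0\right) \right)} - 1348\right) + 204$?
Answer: $-1144 - 4 i \sqrt{1965} \approx -1144.0 - 177.31 i$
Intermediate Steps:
$o{\left(P \right)} = 2 P \sqrt{P - \frac{7}{P}}$ ($o{\left(P \right)} = \sqrt{P - \frac{7}{P}} 2 P = 2 P \sqrt{P - \frac{7}{P}}$)
$\left(o{\left(4 \left(-5 + 0\right) \right)} - 1348\right) + 204 = \left(2 \cdot 4 \left(-5 + 0\right) \sqrt{4 \left(-5 + 0\right) - \frac{7}{4 \left(-5 + 0\right)}} - 1348\right) + 204 = \left(2 \cdot 4 \left(-5\right) \sqrt{4 \left(-5\right) - \frac{7}{4 \left(-5\right)}} - 1348\right) + 204 = \left(2 \left(-20\right) \sqrt{-20 - \frac{7}{-20}} - 1348\right) + 204 = \left(2 \left(-20\right) \sqrt{-20 - - \frac{7}{20}} - 1348\right) + 204 = \left(2 \left(-20\right) \sqrt{-20 + \frac{7}{20}} - 1348\right) + 204 = \left(2 \left(-20\right) \sqrt{- \frac{393}{20}} - 1348\right) + 204 = \left(2 \left(-20\right) \frac{i \sqrt{1965}}{10} - 1348\right) + 204 = \left(- 4 i \sqrt{1965} - 1348\right) + 204 = \left(-1348 - 4 i \sqrt{1965}\right) + 204 = -1144 - 4 i \sqrt{1965}$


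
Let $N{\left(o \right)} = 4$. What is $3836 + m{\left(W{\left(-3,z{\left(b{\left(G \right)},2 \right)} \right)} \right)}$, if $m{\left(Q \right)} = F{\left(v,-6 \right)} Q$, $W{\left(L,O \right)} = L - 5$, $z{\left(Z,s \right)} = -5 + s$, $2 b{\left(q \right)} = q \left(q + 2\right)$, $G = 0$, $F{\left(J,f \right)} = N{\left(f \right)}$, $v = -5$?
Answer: $3804$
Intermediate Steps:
$F{\left(J,f \right)} = 4$
$b{\left(q \right)} = \frac{q \left(2 + q\right)}{2}$ ($b{\left(q \right)} = \frac{q \left(q + 2\right)}{2} = \frac{q \left(2 + q\right)}{2}$)
$W{\left(L,O \right)} = -5 + L$
$m{\left(Q \right)} = 4 Q$
$3836 + m{\left(W{\left(-3,z{\left(b{\left(G \right)},2 \right)} \right)} \right)} = 3836 + 4 \left(-5 - 3\right) = 3836 + 4 \left(-8\right) = 3836 - 32 = 3804$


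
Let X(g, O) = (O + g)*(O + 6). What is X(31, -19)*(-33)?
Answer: 5148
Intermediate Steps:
X(g, O) = (6 + O)*(O + g) (X(g, O) = (O + g)*(6 + O) = (6 + O)*(O + g))
X(31, -19)*(-33) = ((-19)**2 + 6*(-19) + 6*31 - 19*31)*(-33) = (361 - 114 + 186 - 589)*(-33) = -156*(-33) = 5148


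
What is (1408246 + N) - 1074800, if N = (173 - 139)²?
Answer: 334602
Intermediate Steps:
N = 1156 (N = 34² = 1156)
(1408246 + N) - 1074800 = (1408246 + 1156) - 1074800 = 1409402 - 1074800 = 334602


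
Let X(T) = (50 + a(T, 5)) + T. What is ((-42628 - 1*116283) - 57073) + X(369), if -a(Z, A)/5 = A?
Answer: -215590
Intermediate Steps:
a(Z, A) = -5*A
X(T) = 25 + T (X(T) = (50 - 5*5) + T = (50 - 25) + T = 25 + T)
((-42628 - 1*116283) - 57073) + X(369) = ((-42628 - 1*116283) - 57073) + (25 + 369) = ((-42628 - 116283) - 57073) + 394 = (-158911 - 57073) + 394 = -215984 + 394 = -215590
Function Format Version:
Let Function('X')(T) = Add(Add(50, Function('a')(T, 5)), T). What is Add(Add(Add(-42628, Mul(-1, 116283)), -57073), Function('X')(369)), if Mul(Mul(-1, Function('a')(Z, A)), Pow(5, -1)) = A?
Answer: -215590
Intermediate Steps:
Function('a')(Z, A) = Mul(-5, A)
Function('X')(T) = Add(25, T) (Function('X')(T) = Add(Add(50, Mul(-5, 5)), T) = Add(Add(50, -25), T) = Add(25, T))
Add(Add(Add(-42628, Mul(-1, 116283)), -57073), Function('X')(369)) = Add(Add(Add(-42628, Mul(-1, 116283)), -57073), Add(25, 369)) = Add(Add(Add(-42628, -116283), -57073), 394) = Add(Add(-158911, -57073), 394) = Add(-215984, 394) = -215590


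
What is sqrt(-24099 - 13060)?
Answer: I*sqrt(37159) ≈ 192.77*I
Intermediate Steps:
sqrt(-24099 - 13060) = sqrt(-37159) = I*sqrt(37159)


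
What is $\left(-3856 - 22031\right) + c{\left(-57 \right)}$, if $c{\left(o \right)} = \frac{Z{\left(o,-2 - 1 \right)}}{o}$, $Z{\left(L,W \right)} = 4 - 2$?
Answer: $- \frac{1475561}{57} \approx -25887.0$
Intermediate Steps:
$Z{\left(L,W \right)} = 2$
$c{\left(o \right)} = \frac{2}{o}$
$\left(-3856 - 22031\right) + c{\left(-57 \right)} = \left(-3856 - 22031\right) + \frac{2}{-57} = -25887 + 2 \left(- \frac{1}{57}\right) = -25887 - \frac{2}{57} = - \frac{1475561}{57}$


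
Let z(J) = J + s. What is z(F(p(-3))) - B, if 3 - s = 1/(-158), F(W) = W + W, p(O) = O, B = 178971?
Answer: -28277891/158 ≈ -1.7897e+5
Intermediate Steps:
F(W) = 2*W
s = 475/158 (s = 3 - 1/(-158) = 3 - 1*(-1/158) = 3 + 1/158 = 475/158 ≈ 3.0063)
z(J) = 475/158 + J (z(J) = J + 475/158 = 475/158 + J)
z(F(p(-3))) - B = (475/158 + 2*(-3)) - 1*178971 = (475/158 - 6) - 178971 = -473/158 - 178971 = -28277891/158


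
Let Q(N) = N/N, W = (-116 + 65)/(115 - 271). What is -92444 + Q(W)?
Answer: -92443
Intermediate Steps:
W = 17/52 (W = -51/(-156) = -51*(-1/156) = 17/52 ≈ 0.32692)
Q(N) = 1
-92444 + Q(W) = -92444 + 1 = -92443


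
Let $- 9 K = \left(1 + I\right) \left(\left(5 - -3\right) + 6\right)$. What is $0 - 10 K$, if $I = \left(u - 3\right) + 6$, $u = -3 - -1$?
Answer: $\frac{280}{9} \approx 31.111$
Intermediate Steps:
$u = -2$ ($u = -3 + 1 = -2$)
$I = 1$ ($I = \left(-2 - 3\right) + 6 = -5 + 6 = 1$)
$K = - \frac{28}{9}$ ($K = - \frac{\left(1 + 1\right) \left(\left(5 - -3\right) + 6\right)}{9} = - \frac{2 \left(\left(5 + 3\right) + 6\right)}{9} = - \frac{2 \left(8 + 6\right)}{9} = - \frac{2 \cdot 14}{9} = \left(- \frac{1}{9}\right) 28 = - \frac{28}{9} \approx -3.1111$)
$0 - 10 K = 0 - - \frac{280}{9} = 0 + \frac{280}{9} = \frac{280}{9}$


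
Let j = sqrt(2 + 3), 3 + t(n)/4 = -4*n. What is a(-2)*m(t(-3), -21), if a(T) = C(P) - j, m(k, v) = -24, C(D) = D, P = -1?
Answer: 24 + 24*sqrt(5) ≈ 77.666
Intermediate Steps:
t(n) = -12 - 16*n (t(n) = -12 + 4*(-4*n) = -12 - 16*n)
j = sqrt(5) ≈ 2.2361
a(T) = -1 - sqrt(5)
a(-2)*m(t(-3), -21) = (-1 - sqrt(5))*(-24) = 24 + 24*sqrt(5)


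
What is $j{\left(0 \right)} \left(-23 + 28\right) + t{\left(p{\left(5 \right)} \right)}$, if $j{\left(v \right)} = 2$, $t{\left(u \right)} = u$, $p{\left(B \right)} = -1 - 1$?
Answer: $8$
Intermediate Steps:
$p{\left(B \right)} = -2$ ($p{\left(B \right)} = -1 - 1 = -2$)
$j{\left(0 \right)} \left(-23 + 28\right) + t{\left(p{\left(5 \right)} \right)} = 2 \left(-23 + 28\right) - 2 = 2 \cdot 5 - 2 = 10 - 2 = 8$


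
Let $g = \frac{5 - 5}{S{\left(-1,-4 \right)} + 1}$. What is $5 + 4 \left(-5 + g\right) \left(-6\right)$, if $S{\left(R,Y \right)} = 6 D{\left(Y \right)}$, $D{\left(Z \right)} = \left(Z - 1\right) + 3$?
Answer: $125$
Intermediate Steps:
$D{\left(Z \right)} = 2 + Z$ ($D{\left(Z \right)} = \left(-1 + Z\right) + 3 = 2 + Z$)
$S{\left(R,Y \right)} = 12 + 6 Y$ ($S{\left(R,Y \right)} = 6 \left(2 + Y\right) = 12 + 6 Y$)
$g = 0$ ($g = \frac{5 - 5}{\left(12 + 6 \left(-4\right)\right) + 1} = \frac{0}{\left(12 - 24\right) + 1} = \frac{0}{-12 + 1} = \frac{0}{-11} = 0 \left(- \frac{1}{11}\right) = 0$)
$5 + 4 \left(-5 + g\right) \left(-6\right) = 5 + 4 \left(-5 + 0\right) \left(-6\right) = 5 + 4 \left(-5\right) \left(-6\right) = 5 - -120 = 5 + 120 = 125$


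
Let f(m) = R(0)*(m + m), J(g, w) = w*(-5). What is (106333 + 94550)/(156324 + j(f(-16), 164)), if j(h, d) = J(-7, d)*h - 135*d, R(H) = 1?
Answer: 200883/160424 ≈ 1.2522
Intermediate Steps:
J(g, w) = -5*w
f(m) = 2*m (f(m) = 1*(m + m) = 1*(2*m) = 2*m)
j(h, d) = -135*d - 5*d*h (j(h, d) = (-5*d)*h - 135*d = -5*d*h - 135*d = -135*d - 5*d*h)
(106333 + 94550)/(156324 + j(f(-16), 164)) = (106333 + 94550)/(156324 + 5*164*(-27 - 2*(-16))) = 200883/(156324 + 5*164*(-27 - 1*(-32))) = 200883/(156324 + 5*164*(-27 + 32)) = 200883/(156324 + 5*164*5) = 200883/(156324 + 4100) = 200883/160424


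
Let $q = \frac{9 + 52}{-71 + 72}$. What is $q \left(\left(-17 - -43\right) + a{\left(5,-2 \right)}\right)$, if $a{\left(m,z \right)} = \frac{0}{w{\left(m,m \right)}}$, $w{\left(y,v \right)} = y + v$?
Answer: $1586$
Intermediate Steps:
$w{\left(y,v \right)} = v + y$
$q = 61$ ($q = \frac{61}{1} = 61 \cdot 1 = 61$)
$a{\left(m,z \right)} = 0$ ($a{\left(m,z \right)} = \frac{0}{m + m} = \frac{0}{2 m} = 0 \frac{1}{2 m} = 0$)
$q \left(\left(-17 - -43\right) + a{\left(5,-2 \right)}\right) = 61 \left(\left(-17 - -43\right) + 0\right) = 61 \left(\left(-17 + 43\right) + 0\right) = 61 \left(26 + 0\right) = 61 \cdot 26 = 1586$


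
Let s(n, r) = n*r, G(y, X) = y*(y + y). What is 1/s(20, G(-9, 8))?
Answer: 1/3240 ≈ 0.00030864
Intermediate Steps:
G(y, X) = 2*y² (G(y, X) = y*(2*y) = 2*y²)
1/s(20, G(-9, 8)) = 1/(20*(2*(-9)²)) = 1/(20*(2*81)) = 1/(20*162) = 1/3240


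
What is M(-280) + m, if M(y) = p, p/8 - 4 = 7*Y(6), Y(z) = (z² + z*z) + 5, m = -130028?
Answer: -125684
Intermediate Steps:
Y(z) = 5 + 2*z² (Y(z) = (z² + z²) + 5 = 2*z² + 5 = 5 + 2*z²)
p = 4344 (p = 32 + 8*(7*(5 + 2*6²)) = 32 + 8*(7*(5 + 2*36)) = 32 + 8*(7*(5 + 72)) = 32 + 8*(7*77) = 32 + 8*539 = 32 + 4312 = 4344)
M(y) = 4344
M(-280) + m = 4344 - 130028 = -125684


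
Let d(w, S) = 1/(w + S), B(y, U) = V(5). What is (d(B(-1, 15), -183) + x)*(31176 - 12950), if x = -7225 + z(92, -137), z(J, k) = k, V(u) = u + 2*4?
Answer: -11405293133/85 ≈ -1.3418e+8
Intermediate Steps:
V(u) = 8 + u (V(u) = u + 8 = 8 + u)
B(y, U) = 13 (B(y, U) = 8 + 5 = 13)
d(w, S) = 1/(S + w)
x = -7362 (x = -7225 - 137 = -7362)
(d(B(-1, 15), -183) + x)*(31176 - 12950) = (1/(-183 + 13) - 7362)*(31176 - 12950) = (1/(-170) - 7362)*18226 = (-1/170 - 7362)*18226 = -1251541/170*18226 = -11405293133/85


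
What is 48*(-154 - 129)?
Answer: -13584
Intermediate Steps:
48*(-154 - 129) = 48*(-283) = -13584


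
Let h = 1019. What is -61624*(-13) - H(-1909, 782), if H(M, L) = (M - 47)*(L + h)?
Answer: 4323868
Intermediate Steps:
H(M, L) = (-47 + M)*(1019 + L) (H(M, L) = (M - 47)*(L + 1019) = (-47 + M)*(1019 + L))
-61624*(-13) - H(-1909, 782) = -61624*(-13) - (-47893 - 47*782 + 1019*(-1909) + 782*(-1909)) = 801112 - (-47893 - 36754 - 1945271 - 1492838) = 801112 - 1*(-3522756) = 801112 + 3522756 = 4323868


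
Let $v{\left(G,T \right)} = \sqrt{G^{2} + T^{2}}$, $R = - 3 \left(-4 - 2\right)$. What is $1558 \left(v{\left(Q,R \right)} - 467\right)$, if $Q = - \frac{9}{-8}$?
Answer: $-727586 + \frac{7011 \sqrt{257}}{4} \approx -6.9949 \cdot 10^{5}$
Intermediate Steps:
$R = 18$ ($R = \left(-3\right) \left(-6\right) = 18$)
$Q = \frac{9}{8}$ ($Q = \left(-9\right) \left(- \frac{1}{8}\right) = \frac{9}{8} \approx 1.125$)
$1558 \left(v{\left(Q,R \right)} - 467\right) = 1558 \left(\sqrt{\left(\frac{9}{8}\right)^{2} + 18^{2}} - 467\right) = 1558 \left(\sqrt{\frac{81}{64} + 324} - 467\right) = 1558 \left(\sqrt{\frac{20817}{64}} - 467\right) = 1558 \left(\frac{9 \sqrt{257}}{8} - 467\right) = 1558 \left(-467 + \frac{9 \sqrt{257}}{8}\right) = -727586 + \frac{7011 \sqrt{257}}{4}$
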